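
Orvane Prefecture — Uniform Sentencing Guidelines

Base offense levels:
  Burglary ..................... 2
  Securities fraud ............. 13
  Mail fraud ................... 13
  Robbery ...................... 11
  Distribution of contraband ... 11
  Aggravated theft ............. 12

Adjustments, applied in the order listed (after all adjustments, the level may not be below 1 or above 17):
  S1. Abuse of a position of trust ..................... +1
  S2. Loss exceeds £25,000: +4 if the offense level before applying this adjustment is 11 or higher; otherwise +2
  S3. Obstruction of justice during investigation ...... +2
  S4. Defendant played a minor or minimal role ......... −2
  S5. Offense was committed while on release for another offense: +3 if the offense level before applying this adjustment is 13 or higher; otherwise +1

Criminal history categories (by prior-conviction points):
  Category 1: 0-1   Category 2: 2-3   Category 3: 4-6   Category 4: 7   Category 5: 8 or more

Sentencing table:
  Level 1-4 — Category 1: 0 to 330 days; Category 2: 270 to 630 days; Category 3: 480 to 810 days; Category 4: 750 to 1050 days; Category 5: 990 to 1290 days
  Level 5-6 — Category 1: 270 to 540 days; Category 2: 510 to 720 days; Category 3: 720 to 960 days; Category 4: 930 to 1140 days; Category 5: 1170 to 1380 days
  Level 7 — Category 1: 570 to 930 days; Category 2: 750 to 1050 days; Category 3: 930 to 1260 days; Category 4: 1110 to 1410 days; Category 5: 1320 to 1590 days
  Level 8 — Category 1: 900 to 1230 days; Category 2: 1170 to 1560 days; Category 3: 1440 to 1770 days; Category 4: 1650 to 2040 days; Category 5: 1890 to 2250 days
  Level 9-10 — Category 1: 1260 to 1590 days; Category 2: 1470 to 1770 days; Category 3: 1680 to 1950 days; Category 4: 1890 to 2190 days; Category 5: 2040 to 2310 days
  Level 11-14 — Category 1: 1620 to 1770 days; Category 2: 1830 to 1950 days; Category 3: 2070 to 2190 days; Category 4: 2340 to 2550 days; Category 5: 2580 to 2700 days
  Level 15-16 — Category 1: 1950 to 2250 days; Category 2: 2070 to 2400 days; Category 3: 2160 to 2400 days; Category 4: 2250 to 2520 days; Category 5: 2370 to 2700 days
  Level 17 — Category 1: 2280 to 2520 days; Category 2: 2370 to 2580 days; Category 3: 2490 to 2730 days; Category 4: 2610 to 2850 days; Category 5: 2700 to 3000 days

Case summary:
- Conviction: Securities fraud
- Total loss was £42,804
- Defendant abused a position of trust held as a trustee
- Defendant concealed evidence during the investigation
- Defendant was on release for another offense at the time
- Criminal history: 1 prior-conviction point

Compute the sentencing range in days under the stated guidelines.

Base offense level for securities fraud: 13.
S1 applies: 13 + 1 = 14.
S2 applies (level before this adjustment is 14 ≥ 11, so +4): 14 + 4 = 18.
S3 applies: 18 + 2 = 20.
S5 applies (level before this adjustment is 20 ≥ 13, so +3): 20 + 3 = 23.
Level 23 exceeds the maximum of 17; capped at 17.
Final offense level: 17.
Criminal history: 1 prior point → Category 1 (0-1).
Level 17 falls in the 17 band.
Grid: Level 17 × Category 1 = 2280-2520 days.

2280-2520 days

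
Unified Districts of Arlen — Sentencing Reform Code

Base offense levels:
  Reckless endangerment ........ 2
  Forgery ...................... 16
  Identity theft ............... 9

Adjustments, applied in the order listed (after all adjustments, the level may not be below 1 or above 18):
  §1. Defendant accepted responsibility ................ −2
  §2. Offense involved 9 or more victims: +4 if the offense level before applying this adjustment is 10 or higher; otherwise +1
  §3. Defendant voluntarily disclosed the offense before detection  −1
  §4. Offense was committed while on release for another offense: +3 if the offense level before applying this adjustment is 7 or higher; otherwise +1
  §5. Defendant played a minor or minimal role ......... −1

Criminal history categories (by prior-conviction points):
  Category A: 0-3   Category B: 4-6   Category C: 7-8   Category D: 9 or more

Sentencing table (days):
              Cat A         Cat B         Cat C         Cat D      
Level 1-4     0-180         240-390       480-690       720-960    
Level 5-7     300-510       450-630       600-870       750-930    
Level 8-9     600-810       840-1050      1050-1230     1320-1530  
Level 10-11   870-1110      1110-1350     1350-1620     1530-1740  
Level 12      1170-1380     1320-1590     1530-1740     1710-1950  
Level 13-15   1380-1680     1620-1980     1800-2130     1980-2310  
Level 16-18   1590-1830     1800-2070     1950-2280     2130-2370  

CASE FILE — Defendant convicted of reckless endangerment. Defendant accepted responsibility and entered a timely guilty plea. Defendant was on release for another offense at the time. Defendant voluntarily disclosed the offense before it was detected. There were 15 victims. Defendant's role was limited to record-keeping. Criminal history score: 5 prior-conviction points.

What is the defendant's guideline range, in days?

Base offense level for reckless endangerment: 2.
§1 applies: 2 − 2 = 0.
§2 applies (level before this adjustment is 0 < 10, so +1): 0 + 1 = 1.
§3 applies: 1 − 1 = 0.
§4 applies (level before this adjustment is 0 < 7, so +1): 0 + 1 = 1.
§5 applies: 1 − 1 = 0.
Level 0 is below the minimum of 1; floored at 1.
Final offense level: 1.
Criminal history: 5 prior points → Category B (4-6).
Level 1 falls in the 1-4 band.
Grid: Level 1-4 × Category B = 240-390 days.

240-390 days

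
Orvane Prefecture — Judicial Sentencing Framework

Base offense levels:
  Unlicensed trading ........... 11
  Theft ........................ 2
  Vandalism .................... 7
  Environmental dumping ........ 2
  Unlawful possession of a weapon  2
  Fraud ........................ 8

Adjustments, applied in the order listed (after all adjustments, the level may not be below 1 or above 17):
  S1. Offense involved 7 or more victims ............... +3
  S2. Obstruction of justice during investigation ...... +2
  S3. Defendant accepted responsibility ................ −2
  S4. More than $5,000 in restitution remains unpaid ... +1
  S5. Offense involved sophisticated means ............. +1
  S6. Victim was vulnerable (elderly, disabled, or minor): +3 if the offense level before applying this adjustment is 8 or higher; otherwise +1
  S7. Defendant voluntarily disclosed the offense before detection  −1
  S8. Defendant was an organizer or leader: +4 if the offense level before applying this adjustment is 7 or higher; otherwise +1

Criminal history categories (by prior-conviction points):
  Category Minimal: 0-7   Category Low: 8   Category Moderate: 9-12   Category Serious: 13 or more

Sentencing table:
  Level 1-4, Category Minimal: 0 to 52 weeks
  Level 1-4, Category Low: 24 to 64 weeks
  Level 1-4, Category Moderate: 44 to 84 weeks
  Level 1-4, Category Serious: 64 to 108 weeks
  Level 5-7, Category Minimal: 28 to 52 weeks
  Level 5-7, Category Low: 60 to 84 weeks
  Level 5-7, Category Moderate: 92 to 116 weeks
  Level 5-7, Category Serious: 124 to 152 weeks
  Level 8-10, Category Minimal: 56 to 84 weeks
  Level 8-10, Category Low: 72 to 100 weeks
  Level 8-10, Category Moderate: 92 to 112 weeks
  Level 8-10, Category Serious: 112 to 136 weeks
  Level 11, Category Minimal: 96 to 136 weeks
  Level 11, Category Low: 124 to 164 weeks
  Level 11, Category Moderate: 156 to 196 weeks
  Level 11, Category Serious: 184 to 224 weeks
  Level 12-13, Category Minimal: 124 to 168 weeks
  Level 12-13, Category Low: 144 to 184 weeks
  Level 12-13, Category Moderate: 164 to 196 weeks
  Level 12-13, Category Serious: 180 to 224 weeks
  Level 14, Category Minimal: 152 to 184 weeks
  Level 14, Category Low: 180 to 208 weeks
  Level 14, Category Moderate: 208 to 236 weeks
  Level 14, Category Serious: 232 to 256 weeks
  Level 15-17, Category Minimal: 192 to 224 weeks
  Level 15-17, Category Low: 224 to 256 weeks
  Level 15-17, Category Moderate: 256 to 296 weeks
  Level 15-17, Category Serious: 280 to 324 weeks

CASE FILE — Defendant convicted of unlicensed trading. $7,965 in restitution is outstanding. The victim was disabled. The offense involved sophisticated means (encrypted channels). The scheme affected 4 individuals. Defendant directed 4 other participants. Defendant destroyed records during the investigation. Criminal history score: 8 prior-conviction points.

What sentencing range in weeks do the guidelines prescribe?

Base offense level for unlicensed trading: 11.
S1 does not apply.
S2 applies: 11 + 2 = 13.
S4 applies: 13 + 1 = 14.
S5 applies: 14 + 1 = 15.
S6 applies (level before this adjustment is 15 ≥ 8, so +3): 15 + 3 = 18.
S8 applies (level before this adjustment is 18 ≥ 7, so +4): 18 + 4 = 22.
Level 22 exceeds the maximum of 17; capped at 17.
Final offense level: 17.
Criminal history: 8 prior points → Category Low (8).
Level 17 falls in the 15-17 band.
Grid: Level 15-17 × Category Low = 224-256 weeks.

224-256 weeks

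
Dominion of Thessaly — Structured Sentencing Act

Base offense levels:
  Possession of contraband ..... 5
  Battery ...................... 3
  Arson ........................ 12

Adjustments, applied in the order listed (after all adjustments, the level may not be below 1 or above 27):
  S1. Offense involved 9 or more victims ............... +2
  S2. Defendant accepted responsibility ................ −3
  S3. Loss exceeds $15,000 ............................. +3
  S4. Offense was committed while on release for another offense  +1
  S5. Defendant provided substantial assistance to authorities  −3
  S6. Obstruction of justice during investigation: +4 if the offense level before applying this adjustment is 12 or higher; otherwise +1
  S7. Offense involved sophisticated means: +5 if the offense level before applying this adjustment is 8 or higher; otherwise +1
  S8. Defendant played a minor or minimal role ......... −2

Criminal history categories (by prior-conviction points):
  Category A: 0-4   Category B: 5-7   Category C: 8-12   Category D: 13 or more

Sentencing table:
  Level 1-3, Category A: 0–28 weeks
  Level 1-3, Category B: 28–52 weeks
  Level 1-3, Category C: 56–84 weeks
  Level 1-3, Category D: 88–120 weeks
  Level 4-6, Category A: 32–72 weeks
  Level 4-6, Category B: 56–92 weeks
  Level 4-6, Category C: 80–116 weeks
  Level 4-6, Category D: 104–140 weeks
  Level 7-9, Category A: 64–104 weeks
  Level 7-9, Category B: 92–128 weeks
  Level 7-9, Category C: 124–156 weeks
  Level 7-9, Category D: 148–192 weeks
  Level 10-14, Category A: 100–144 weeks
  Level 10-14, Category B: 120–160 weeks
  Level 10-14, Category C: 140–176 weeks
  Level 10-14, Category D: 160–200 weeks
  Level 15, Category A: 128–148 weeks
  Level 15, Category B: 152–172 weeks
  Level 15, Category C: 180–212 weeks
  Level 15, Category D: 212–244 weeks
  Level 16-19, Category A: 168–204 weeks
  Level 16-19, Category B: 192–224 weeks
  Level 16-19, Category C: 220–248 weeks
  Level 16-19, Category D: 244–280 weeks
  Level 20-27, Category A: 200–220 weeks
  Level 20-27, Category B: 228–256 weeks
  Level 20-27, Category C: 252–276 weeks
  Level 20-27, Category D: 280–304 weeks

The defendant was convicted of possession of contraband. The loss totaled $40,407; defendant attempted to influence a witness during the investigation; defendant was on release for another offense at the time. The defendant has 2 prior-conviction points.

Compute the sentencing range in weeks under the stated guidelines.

100-144 weeks

Base offense level for possession of contraband: 5.
S3 applies: 5 + 3 = 8.
S4 applies: 8 + 1 = 9.
S5 does not apply.
S6 applies (level before this adjustment is 9 < 12, so +1): 9 + 1 = 10.
S7 does not apply.
Final offense level: 10.
Criminal history: 2 prior points → Category A (0-4).
Level 10 falls in the 10-14 band.
Grid: Level 10-14 × Category A = 100-144 weeks.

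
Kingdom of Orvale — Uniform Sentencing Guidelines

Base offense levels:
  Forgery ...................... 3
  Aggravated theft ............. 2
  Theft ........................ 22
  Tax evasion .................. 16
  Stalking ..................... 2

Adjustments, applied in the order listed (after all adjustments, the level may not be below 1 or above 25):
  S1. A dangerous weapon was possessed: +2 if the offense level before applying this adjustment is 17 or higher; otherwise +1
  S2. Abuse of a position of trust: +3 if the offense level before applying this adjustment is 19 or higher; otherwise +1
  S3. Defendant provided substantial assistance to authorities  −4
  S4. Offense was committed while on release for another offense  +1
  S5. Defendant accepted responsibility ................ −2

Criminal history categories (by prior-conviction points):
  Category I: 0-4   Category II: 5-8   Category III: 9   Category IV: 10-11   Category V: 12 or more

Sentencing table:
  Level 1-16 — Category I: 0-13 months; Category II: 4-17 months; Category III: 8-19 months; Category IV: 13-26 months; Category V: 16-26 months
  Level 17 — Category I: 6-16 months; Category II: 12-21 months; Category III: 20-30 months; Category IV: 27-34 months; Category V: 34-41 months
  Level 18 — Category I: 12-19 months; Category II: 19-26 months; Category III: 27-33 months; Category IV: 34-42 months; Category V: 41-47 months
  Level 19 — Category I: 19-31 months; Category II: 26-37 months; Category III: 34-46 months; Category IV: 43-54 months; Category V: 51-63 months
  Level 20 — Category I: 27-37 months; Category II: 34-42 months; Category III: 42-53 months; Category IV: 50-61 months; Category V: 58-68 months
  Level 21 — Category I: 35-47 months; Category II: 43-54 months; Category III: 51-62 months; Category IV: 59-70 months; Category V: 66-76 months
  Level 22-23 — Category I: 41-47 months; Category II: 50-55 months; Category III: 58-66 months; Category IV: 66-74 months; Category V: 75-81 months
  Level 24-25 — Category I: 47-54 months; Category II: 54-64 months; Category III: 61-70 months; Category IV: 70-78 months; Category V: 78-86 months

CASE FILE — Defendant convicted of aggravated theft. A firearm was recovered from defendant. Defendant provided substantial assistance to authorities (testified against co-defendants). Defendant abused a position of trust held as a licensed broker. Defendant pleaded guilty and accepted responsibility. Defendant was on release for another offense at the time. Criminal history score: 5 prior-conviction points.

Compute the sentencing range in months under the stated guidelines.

Base offense level for aggravated theft: 2.
S1 applies (level before this adjustment is 2 < 17, so +1): 2 + 1 = 3.
S2 applies (level before this adjustment is 3 < 19, so +1): 3 + 1 = 4.
S3 applies: 4 − 4 = 0.
S4 applies: 0 + 1 = 1.
S5 applies: 1 − 2 = -1.
Level -1 is below the minimum of 1; floored at 1.
Final offense level: 1.
Criminal history: 5 prior points → Category II (5-8).
Level 1 falls in the 1-16 band.
Grid: Level 1-16 × Category II = 4-17 months.

4-17 months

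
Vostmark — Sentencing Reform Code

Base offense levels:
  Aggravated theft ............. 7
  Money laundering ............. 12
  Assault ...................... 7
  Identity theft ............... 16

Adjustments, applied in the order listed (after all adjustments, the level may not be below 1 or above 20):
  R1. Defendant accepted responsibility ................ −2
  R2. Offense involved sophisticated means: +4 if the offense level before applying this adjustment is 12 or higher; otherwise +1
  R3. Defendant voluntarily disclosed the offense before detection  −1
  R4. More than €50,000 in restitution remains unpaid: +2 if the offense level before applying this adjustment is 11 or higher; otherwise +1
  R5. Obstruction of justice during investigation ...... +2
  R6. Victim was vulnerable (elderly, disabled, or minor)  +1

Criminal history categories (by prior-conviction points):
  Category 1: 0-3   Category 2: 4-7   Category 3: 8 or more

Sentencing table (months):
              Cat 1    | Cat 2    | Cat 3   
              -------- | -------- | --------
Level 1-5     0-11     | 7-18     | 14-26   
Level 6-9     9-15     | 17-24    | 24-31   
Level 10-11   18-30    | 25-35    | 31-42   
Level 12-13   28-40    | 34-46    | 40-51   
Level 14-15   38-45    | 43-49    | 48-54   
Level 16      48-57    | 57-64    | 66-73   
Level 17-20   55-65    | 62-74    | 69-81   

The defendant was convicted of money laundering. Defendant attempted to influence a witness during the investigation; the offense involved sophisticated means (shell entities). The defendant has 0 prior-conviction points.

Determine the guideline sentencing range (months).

Base offense level for money laundering: 12.
R2 applies (level before this adjustment is 12 ≥ 12, so +4): 12 + 4 = 16.
R5 applies: 16 + 2 = 18.
Final offense level: 18.
Criminal history: 0 prior points → Category 1 (0-3).
Level 18 falls in the 17-20 band.
Grid: Level 17-20 × Category 1 = 55-65 months.

55-65 months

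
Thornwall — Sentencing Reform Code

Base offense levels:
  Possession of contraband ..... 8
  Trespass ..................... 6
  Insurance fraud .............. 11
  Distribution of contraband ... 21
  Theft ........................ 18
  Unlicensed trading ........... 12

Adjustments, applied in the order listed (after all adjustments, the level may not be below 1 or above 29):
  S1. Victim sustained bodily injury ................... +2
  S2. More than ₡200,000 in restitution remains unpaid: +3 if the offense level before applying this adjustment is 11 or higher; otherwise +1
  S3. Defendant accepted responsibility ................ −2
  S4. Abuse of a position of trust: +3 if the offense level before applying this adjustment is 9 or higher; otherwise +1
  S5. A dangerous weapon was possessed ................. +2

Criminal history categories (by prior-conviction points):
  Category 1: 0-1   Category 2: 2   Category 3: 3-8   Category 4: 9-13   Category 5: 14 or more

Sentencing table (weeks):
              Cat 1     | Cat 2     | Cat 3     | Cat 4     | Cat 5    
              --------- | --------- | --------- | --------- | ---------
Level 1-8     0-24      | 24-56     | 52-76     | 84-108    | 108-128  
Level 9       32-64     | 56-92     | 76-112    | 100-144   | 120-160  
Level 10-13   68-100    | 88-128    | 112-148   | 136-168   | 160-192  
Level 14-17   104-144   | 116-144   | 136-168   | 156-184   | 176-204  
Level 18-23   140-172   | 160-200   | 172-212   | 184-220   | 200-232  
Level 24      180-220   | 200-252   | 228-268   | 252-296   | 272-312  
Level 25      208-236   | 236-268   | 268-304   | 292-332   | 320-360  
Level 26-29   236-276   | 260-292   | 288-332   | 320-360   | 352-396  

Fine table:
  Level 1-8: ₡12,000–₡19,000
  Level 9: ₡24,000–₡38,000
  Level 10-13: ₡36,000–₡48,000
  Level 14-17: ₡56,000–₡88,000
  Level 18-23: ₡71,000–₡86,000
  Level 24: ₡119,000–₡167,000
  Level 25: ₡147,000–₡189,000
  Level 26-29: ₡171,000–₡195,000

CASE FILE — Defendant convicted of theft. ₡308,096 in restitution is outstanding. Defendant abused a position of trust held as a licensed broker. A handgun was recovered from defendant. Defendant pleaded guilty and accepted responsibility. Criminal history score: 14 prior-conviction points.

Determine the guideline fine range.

₡119,000–₡167,000

Base offense level for theft: 18.
S1 does not apply.
S2 applies (level before this adjustment is 18 ≥ 11, so +3): 18 + 3 = 21.
S3 applies: 21 − 2 = 19.
S4 applies (level before this adjustment is 19 ≥ 9, so +3): 19 + 3 = 22.
S5 applies: 22 + 2 = 24.
Final offense level: 24.
Level 24 falls in the 24 band.
Fine table: Level 24 → ₡119,000–₡167,000.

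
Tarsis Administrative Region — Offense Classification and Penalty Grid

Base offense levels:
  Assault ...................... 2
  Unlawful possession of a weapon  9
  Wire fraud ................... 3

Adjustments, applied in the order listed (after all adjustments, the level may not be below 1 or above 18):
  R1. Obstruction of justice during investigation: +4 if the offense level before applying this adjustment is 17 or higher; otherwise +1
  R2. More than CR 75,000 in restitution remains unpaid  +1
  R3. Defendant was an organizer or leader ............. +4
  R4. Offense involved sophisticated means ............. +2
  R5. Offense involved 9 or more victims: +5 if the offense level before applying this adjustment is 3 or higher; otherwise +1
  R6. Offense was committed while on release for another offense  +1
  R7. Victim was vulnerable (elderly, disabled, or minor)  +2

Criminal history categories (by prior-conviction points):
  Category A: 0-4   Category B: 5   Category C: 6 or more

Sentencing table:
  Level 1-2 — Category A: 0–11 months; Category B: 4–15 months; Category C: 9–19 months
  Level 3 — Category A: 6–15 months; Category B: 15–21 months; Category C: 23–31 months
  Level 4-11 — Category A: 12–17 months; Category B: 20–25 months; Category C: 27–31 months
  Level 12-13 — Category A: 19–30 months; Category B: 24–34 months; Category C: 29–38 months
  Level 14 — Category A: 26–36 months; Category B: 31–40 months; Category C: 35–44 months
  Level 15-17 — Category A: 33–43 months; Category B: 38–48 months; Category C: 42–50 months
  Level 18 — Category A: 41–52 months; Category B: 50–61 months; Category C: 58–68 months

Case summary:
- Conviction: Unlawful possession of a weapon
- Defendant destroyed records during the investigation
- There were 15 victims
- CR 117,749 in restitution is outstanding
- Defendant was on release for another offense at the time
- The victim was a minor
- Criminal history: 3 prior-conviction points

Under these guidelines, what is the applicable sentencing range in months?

41-52 months

Base offense level for unlawful possession of a weapon: 9.
R1 applies (level before this adjustment is 9 < 17, so +1): 9 + 1 = 10.
R2 applies: 10 + 1 = 11.
R5 applies (level before this adjustment is 11 ≥ 3, so +5): 11 + 5 = 16.
R6 applies: 16 + 1 = 17.
R7 applies: 17 + 2 = 19.
Level 19 exceeds the maximum of 18; capped at 18.
Final offense level: 18.
Criminal history: 3 prior points → Category A (0-4).
Level 18 falls in the 18 band.
Grid: Level 18 × Category A = 41-52 months.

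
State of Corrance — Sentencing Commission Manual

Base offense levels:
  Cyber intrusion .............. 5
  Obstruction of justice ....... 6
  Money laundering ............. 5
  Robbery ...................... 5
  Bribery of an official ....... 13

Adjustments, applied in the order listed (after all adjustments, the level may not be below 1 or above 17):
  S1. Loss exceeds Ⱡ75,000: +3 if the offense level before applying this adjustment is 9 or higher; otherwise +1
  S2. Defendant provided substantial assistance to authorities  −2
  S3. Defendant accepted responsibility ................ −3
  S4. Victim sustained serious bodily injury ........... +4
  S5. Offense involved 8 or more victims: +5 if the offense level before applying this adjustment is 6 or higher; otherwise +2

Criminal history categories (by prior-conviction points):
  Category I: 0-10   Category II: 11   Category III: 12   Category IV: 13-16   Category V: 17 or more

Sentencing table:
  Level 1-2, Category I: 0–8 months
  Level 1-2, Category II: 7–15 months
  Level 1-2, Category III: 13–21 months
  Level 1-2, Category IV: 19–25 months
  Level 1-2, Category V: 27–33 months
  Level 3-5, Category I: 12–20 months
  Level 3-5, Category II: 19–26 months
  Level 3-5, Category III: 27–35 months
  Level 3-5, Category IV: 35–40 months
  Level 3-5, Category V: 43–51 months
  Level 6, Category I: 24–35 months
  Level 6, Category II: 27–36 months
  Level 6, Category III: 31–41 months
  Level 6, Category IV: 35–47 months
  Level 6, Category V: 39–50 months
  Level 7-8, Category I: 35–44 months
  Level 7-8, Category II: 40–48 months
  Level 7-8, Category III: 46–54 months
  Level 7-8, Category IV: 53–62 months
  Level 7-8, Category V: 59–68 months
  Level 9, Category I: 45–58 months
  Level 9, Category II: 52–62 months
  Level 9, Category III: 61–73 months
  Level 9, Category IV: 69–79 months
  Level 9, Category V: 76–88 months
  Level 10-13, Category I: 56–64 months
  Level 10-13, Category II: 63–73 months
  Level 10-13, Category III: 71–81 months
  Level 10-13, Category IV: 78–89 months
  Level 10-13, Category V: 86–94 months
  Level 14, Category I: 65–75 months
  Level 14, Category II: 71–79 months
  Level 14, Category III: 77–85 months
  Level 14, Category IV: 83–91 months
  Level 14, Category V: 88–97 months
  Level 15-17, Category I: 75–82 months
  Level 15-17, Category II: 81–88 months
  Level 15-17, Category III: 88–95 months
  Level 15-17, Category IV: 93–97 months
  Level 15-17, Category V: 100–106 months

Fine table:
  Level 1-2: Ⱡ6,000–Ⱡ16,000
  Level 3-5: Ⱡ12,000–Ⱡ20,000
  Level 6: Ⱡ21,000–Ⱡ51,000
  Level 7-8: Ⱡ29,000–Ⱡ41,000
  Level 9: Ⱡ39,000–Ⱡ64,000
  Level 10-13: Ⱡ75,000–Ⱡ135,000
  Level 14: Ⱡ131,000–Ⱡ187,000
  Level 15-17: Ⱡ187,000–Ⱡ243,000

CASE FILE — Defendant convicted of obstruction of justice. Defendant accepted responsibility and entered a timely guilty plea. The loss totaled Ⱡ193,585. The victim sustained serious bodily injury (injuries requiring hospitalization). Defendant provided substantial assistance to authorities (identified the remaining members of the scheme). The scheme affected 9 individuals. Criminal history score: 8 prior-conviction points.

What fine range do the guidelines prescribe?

Base offense level for obstruction of justice: 6.
S1 applies (level before this adjustment is 6 < 9, so +1): 6 + 1 = 7.
S2 applies: 7 − 2 = 5.
S3 applies: 5 − 3 = 2.
S4 applies: 2 + 4 = 6.
S5 applies (level before this adjustment is 6 ≥ 6, so +5): 6 + 5 = 11.
Final offense level: 11.
Level 11 falls in the 10-13 band.
Fine table: Level 10-13 → Ⱡ75,000–Ⱡ135,000.

Ⱡ75,000–Ⱡ135,000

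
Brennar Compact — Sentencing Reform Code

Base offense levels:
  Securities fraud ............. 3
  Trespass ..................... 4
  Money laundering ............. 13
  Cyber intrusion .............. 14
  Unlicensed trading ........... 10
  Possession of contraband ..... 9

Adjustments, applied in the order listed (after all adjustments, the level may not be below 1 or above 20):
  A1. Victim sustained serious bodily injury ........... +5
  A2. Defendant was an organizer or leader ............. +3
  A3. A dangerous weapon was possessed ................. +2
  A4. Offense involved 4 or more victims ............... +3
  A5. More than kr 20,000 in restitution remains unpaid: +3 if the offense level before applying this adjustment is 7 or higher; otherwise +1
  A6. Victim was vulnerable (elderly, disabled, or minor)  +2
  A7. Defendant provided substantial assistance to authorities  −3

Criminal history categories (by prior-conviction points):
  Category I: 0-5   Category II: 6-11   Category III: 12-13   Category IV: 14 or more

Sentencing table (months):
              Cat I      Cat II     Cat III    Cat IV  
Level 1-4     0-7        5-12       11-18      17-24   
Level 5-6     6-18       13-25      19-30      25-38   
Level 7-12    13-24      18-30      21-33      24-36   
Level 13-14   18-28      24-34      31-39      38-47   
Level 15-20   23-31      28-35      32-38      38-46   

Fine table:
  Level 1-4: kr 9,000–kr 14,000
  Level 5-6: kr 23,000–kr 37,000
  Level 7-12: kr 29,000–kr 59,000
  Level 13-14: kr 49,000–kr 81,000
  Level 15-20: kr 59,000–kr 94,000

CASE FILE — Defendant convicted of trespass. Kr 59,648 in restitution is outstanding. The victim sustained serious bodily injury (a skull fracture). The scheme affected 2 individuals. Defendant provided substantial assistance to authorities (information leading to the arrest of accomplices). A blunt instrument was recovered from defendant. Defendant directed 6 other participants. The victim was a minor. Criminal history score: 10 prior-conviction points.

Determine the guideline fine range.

Base offense level for trespass: 4.
A1 applies: 4 + 5 = 9.
A2 applies: 9 + 3 = 12.
A3 applies: 12 + 2 = 14.
A5 applies (level before this adjustment is 14 ≥ 7, so +3): 14 + 3 = 17.
A6 applies: 17 + 2 = 19.
A7 applies: 19 − 3 = 16.
Final offense level: 16.
Level 16 falls in the 15-20 band.
Fine table: Level 15-20 → kr 59,000–kr 94,000.

kr 59,000–kr 94,000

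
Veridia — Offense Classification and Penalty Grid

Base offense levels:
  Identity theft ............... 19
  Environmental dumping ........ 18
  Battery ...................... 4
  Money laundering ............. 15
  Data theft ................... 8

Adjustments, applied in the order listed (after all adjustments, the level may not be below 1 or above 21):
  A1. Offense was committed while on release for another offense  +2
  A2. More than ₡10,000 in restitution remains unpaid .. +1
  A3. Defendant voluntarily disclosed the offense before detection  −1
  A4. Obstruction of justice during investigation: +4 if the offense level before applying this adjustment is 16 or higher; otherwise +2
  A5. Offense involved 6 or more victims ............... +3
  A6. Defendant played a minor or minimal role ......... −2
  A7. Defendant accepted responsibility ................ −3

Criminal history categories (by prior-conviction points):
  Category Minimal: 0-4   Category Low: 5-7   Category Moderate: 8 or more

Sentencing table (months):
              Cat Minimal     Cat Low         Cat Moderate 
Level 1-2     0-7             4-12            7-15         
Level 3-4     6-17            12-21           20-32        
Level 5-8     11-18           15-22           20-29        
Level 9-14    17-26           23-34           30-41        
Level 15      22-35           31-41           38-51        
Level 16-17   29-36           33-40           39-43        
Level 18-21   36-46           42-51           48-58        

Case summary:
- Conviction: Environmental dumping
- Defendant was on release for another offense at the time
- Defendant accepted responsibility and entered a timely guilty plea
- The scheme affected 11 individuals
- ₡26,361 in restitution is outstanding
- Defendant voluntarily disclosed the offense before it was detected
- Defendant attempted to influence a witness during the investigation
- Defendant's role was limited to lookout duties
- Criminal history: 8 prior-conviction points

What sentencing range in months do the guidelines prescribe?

48-58 months

Base offense level for environmental dumping: 18.
A1 applies: 18 + 2 = 20.
A2 applies: 20 + 1 = 21.
A3 applies: 21 − 1 = 20.
A4 applies (level before this adjustment is 20 ≥ 16, so +4): 20 + 4 = 24.
A5 applies: 24 + 3 = 27.
A6 applies: 27 − 2 = 25.
A7 applies: 25 − 3 = 22.
Level 22 exceeds the maximum of 21; capped at 21.
Final offense level: 21.
Criminal history: 8 prior points → Category Moderate (8+).
Level 21 falls in the 18-21 band.
Grid: Level 18-21 × Category Moderate = 48-58 months.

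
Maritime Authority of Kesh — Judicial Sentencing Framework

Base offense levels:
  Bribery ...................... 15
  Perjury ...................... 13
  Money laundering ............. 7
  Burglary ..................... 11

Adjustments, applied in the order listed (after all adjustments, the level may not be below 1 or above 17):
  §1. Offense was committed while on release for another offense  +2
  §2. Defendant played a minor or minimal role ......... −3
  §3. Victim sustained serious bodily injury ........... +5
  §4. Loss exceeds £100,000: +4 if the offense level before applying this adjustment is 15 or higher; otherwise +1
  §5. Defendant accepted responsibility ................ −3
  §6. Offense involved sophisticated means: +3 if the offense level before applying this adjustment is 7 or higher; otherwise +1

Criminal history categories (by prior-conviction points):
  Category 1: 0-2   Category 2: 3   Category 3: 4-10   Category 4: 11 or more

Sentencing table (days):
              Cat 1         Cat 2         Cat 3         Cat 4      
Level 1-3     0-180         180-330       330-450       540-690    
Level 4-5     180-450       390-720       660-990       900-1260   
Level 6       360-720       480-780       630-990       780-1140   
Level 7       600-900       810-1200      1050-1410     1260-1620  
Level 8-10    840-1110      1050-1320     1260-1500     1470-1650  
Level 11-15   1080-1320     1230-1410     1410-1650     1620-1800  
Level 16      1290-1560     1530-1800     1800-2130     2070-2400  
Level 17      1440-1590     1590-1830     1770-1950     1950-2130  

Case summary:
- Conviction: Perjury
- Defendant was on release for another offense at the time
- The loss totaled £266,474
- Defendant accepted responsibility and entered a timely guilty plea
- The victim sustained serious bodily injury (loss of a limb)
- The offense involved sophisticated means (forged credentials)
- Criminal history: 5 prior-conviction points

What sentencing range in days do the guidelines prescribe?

Base offense level for perjury: 13.
§1 applies: 13 + 2 = 15.
§2 does not apply.
§3 applies: 15 + 5 = 20.
§4 applies (level before this adjustment is 20 ≥ 15, so +4): 20 + 4 = 24.
§5 applies: 24 − 3 = 21.
§6 applies (level before this adjustment is 21 ≥ 7, so +3): 21 + 3 = 24.
Level 24 exceeds the maximum of 17; capped at 17.
Final offense level: 17.
Criminal history: 5 prior points → Category 3 (4-10).
Level 17 falls in the 17 band.
Grid: Level 17 × Category 3 = 1770-1950 days.

1770-1950 days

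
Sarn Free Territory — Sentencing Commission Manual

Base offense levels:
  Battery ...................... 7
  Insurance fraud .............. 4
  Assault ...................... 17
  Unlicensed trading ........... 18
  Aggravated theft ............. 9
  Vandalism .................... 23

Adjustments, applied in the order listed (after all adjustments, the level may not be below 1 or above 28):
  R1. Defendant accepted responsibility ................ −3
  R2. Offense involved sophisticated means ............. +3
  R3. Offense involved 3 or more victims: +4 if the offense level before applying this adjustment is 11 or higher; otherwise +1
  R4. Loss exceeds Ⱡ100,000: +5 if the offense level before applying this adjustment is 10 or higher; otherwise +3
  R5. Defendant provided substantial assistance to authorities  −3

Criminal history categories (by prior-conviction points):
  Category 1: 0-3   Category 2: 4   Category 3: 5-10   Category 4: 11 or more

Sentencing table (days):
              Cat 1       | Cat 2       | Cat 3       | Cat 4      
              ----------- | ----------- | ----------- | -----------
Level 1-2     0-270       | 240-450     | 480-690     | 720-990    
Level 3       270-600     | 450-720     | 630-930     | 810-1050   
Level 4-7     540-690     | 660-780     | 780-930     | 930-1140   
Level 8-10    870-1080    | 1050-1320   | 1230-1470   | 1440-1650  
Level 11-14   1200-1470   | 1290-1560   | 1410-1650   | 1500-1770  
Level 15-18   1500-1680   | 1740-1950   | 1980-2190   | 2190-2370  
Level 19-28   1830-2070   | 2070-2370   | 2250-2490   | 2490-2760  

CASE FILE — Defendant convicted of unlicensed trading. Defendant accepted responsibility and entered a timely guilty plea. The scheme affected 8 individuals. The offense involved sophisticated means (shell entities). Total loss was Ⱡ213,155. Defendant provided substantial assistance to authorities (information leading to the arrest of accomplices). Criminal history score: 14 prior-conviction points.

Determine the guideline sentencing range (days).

Base offense level for unlicensed trading: 18.
R1 applies: 18 − 3 = 15.
R2 applies: 15 + 3 = 18.
R3 applies (level before this adjustment is 18 ≥ 11, so +4): 18 + 4 = 22.
R4 applies (level before this adjustment is 22 ≥ 10, so +5): 22 + 5 = 27.
R5 applies: 27 − 3 = 24.
Final offense level: 24.
Criminal history: 14 prior points → Category 4 (11+).
Level 24 falls in the 19-28 band.
Grid: Level 19-28 × Category 4 = 2490-2760 days.

2490-2760 days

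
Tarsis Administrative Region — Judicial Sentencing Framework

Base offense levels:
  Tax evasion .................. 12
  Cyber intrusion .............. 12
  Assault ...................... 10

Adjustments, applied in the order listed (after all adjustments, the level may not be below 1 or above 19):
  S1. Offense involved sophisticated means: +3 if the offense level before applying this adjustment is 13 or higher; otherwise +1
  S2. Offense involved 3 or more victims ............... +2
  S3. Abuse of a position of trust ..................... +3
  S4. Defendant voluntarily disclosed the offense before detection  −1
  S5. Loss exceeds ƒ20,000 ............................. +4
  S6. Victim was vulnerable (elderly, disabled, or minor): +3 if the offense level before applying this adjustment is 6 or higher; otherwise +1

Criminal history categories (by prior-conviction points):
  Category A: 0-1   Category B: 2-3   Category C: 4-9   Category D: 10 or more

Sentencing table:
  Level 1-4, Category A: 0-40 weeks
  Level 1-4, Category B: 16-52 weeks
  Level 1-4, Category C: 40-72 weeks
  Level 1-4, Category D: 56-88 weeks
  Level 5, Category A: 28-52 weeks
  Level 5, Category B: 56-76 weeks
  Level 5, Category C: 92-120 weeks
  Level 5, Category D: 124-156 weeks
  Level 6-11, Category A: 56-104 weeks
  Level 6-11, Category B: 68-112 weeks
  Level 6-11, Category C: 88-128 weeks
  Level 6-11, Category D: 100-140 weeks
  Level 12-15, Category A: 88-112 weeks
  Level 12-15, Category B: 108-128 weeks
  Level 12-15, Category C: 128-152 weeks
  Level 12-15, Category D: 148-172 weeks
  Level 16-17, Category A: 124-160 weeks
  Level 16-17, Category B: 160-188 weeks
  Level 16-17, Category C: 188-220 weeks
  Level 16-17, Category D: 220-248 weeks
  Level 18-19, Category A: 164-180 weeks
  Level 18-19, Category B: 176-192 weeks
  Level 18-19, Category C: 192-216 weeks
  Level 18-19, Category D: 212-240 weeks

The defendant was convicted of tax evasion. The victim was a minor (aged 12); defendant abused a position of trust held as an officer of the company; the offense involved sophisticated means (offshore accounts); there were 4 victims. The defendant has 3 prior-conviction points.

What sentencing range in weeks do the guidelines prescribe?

Base offense level for tax evasion: 12.
S1 applies (level before this adjustment is 12 < 13, so +1): 12 + 1 = 13.
S2 applies: 13 + 2 = 15.
S3 applies: 15 + 3 = 18.
S4 does not apply.
S5 does not apply.
S6 applies (level before this adjustment is 18 ≥ 6, so +3): 18 + 3 = 21.
Level 21 exceeds the maximum of 19; capped at 19.
Final offense level: 19.
Criminal history: 3 prior points → Category B (2-3).
Level 19 falls in the 18-19 band.
Grid: Level 18-19 × Category B = 176-192 weeks.

176-192 weeks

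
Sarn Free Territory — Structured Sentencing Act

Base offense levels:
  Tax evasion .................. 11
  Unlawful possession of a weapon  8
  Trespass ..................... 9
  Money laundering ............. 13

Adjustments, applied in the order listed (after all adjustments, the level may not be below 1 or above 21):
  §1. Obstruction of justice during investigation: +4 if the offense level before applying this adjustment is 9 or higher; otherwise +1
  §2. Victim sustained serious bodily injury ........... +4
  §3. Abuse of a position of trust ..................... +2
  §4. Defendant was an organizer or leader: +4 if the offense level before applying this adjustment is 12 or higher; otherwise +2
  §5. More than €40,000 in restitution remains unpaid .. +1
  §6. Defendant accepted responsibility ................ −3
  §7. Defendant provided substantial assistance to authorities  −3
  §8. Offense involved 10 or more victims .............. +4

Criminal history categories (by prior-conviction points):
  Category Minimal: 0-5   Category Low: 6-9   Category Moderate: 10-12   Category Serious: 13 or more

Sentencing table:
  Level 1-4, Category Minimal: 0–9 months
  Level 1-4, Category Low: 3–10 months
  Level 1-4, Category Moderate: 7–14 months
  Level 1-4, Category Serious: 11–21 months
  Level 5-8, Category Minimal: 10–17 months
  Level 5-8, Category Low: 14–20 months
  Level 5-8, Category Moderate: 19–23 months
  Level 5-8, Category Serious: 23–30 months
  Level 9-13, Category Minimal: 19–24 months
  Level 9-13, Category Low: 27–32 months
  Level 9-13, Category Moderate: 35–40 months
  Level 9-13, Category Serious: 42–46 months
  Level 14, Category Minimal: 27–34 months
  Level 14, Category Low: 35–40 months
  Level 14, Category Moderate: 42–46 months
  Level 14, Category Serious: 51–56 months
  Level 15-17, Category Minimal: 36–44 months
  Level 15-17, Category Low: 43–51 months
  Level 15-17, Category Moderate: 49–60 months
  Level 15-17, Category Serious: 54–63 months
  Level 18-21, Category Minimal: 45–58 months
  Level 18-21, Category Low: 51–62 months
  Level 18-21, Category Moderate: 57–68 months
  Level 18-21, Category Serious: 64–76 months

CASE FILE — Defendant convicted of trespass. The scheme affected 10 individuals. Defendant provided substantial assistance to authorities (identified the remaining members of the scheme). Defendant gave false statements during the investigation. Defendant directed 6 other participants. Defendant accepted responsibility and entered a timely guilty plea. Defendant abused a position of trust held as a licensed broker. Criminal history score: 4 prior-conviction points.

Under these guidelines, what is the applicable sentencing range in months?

Base offense level for trespass: 9.
§1 applies (level before this adjustment is 9 ≥ 9, so +4): 9 + 4 = 13.
§3 applies: 13 + 2 = 15.
§4 applies (level before this adjustment is 15 ≥ 12, so +4): 15 + 4 = 19.
§5 does not apply.
§6 applies: 19 − 3 = 16.
§7 applies: 16 − 3 = 13.
§8 applies: 13 + 4 = 17.
Final offense level: 17.
Criminal history: 4 prior points → Category Minimal (0-5).
Level 17 falls in the 15-17 band.
Grid: Level 15-17 × Category Minimal = 36-44 months.

36-44 months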